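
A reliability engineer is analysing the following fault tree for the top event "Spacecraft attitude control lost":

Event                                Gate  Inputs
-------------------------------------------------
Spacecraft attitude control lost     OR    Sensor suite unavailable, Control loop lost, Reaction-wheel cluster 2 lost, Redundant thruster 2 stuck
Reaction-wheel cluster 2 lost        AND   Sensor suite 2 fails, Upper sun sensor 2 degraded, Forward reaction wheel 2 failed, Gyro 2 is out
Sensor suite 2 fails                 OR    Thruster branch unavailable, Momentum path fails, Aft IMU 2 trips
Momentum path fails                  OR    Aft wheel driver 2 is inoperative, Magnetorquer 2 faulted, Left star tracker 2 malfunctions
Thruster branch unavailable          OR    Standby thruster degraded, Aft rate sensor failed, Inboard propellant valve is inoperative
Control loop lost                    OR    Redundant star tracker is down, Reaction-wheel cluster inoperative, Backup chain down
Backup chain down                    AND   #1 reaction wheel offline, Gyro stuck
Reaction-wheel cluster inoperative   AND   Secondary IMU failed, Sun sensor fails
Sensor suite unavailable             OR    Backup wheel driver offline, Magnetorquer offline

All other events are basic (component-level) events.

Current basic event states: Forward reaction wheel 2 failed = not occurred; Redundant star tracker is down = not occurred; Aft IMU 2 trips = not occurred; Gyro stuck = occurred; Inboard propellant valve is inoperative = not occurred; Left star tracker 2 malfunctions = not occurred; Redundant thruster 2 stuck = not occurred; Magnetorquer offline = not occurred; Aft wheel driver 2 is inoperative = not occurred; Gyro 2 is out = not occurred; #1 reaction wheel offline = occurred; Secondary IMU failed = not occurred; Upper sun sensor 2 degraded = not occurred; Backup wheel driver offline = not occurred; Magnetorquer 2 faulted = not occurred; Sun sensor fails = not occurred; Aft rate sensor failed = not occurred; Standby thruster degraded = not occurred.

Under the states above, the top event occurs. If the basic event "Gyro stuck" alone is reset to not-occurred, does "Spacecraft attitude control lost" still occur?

Counterfactual: set "Gyro stuck" to not occurred.
Sensor suite unavailable [OR]: Backup wheel driver offline=not, Magnetorquer offline=not → no input occurs → does not occur.
Reaction-wheel cluster inoperative [AND]: Secondary IMU failed=not, Sun sensor fails=not → not all inputs occur → does not occur.
Backup chain down [AND]: #1 reaction wheel offline=occurs, Gyro stuck=not → not all inputs occur → does not occur.
Control loop lost [OR]: Redundant star tracker is down=not, Reaction-wheel cluster inoperative=not, Backup chain down=not → no input occurs → does not occur.
Thruster branch unavailable [OR]: Standby thruster degraded=not, Aft rate sensor failed=not, Inboard propellant valve is inoperative=not → no input occurs → does not occur.
Momentum path fails [OR]: Aft wheel driver 2 is inoperative=not, Magnetorquer 2 faulted=not, Left star tracker 2 malfunctions=not → no input occurs → does not occur.
Sensor suite 2 fails [OR]: Thruster branch unavailable=not, Momentum path fails=not, Aft IMU 2 trips=not → no input occurs → does not occur.
Reaction-wheel cluster 2 lost [AND]: Sensor suite 2 fails=not, Upper sun sensor 2 degraded=not, Forward reaction wheel 2 failed=not, Gyro 2 is out=not → not all inputs occur → does not occur.
Spacecraft attitude control lost [OR]: Sensor suite unavailable=not, Control loop lost=not, Reaction-wheel cluster 2 lost=not, Redundant thruster 2 stuck=not → no input occurs → does not occur.

No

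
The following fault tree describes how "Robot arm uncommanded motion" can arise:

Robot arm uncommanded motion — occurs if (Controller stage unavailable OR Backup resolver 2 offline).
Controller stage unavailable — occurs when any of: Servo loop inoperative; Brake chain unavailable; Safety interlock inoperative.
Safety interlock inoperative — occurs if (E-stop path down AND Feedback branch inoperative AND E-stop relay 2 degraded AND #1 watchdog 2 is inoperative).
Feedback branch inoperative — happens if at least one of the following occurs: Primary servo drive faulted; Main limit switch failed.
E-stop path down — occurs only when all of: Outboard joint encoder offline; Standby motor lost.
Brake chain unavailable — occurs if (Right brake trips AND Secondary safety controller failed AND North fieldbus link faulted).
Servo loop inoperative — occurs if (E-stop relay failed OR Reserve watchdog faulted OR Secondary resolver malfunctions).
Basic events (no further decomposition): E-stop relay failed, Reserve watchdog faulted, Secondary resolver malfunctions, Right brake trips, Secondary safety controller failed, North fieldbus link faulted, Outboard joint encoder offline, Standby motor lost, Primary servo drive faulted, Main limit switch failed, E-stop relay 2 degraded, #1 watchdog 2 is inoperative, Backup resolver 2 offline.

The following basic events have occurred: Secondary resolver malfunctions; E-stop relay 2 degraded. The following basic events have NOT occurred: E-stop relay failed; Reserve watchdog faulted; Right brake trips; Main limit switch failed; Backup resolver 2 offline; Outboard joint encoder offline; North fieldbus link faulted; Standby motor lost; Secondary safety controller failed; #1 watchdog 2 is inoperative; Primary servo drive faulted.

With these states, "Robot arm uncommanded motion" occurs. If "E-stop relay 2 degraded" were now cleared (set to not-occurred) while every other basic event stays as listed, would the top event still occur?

Counterfactual: set "E-stop relay 2 degraded" to not occurred.
Servo loop inoperative [OR]: E-stop relay failed=not, Reserve watchdog faulted=not, Secondary resolver malfunctions=occurs → at least one input occurs → occurs.
Brake chain unavailable [AND]: Right brake trips=not, Secondary safety controller failed=not, North fieldbus link faulted=not → not all inputs occur → does not occur.
E-stop path down [AND]: Outboard joint encoder offline=not, Standby motor lost=not → not all inputs occur → does not occur.
Feedback branch inoperative [OR]: Primary servo drive faulted=not, Main limit switch failed=not → no input occurs → does not occur.
Safety interlock inoperative [AND]: E-stop path down=not, Feedback branch inoperative=not, E-stop relay 2 degraded=not, #1 watchdog 2 is inoperative=not → not all inputs occur → does not occur.
Controller stage unavailable [OR]: Servo loop inoperative=occurs, Brake chain unavailable=not, Safety interlock inoperative=not → at least one input occurs → occurs.
Robot arm uncommanded motion [OR]: Controller stage unavailable=occurs, Backup resolver 2 offline=not → at least one input occurs → occurs.

Yes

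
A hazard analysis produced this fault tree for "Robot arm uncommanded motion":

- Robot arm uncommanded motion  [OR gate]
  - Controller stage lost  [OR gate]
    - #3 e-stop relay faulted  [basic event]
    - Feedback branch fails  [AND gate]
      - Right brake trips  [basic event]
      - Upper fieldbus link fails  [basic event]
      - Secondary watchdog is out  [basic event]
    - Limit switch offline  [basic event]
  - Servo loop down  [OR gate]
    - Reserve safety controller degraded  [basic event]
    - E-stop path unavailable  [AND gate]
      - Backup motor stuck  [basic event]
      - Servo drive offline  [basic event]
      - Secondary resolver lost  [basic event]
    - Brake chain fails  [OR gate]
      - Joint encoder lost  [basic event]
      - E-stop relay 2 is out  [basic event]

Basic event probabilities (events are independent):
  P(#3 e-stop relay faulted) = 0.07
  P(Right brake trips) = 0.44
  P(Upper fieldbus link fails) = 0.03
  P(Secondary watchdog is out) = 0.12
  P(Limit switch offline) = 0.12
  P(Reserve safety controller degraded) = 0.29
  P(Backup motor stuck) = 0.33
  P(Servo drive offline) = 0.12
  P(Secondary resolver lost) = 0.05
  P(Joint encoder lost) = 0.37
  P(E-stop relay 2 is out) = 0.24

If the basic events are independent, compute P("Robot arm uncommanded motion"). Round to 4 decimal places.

P(Feedback branch fails) [AND] = 0.44 × 0.03 × 0.12 = 0.001584
P(Controller stage lost) [OR] = 1 − (1−0.07) × (1−0.001584) × (1−0.12) = 0.182896
P(E-stop path unavailable) [AND] = 0.33 × 0.12 × 0.05 = 0.001980
P(Brake chain fails) [OR] = 1 − (1−0.37) × (1−0.24) = 0.521200
P(Servo loop down) [OR] = 1 − (1−0.29) × (1−0.001980) × (1−0.521200) = 0.660725
P(Robot arm uncommanded motion) [OR] = 1 − (1−0.182896) × (1−0.660725) = 0.722777
Rounded to 4 decimal places: P(Robot arm uncommanded motion) ≈ 0.7228.

0.7228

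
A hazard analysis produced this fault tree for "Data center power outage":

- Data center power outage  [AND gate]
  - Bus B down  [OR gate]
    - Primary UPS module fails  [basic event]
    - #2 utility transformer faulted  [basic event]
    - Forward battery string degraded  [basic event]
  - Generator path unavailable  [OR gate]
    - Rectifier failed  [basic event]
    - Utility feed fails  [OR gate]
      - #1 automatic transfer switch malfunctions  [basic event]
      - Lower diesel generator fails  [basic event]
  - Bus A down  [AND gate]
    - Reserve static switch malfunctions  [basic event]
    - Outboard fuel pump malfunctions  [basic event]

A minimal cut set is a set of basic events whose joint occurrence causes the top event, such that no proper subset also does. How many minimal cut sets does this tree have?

Bus B down [OR]: union of children's cut sets → 3 cut set(s).
Utility feed fails [OR]: union of children's cut sets → 2 cut set(s).
Generator path unavailable [OR]: union of children's cut sets → 3 cut set(s).
Bus A down [AND]: one cut set from each child combined → 1 × 1 = 1 cut set(s).
Data center power outage [AND]: one cut set from each child combined → 3 × 3 × 1 = 9 cut set(s).
Minimal cut sets: {Outboard fuel pump malfunctions, Primary UPS module fails, Rectifier failed, Reserve static switch malfunctions}; {#1 automatic transfer switch malfunctions, Outboard fuel pump malfunctions, Primary UPS module fails, Reserve static switch malfunctions}; {Lower diesel generator fails, Outboard fuel pump malfunctions, Primary UPS module fails, Reserve static switch malfunctions}; {#2 utility transformer faulted, Outboard fuel pump malfunctions, Rectifier failed, Reserve static switch malfunctions}; {#1 automatic transfer switch malfunctions, #2 utility transformer faulted, Outboard fuel pump malfunctions, Reserve static switch malfunctions}; {#2 utility transformer faulted, Lower diesel generator fails, Outboard fuel pump malfunctions, Reserve static switch malfunctions}; {Forward battery string degraded, Outboard fuel pump malfunctions, Rectifier failed, Reserve static switch malfunctions}; {#1 automatic transfer switch malfunctions, Forward battery string degraded, Outboard fuel pump malfunctions, Reserve static switch malfunctions}; {Forward battery string degraded, Lower diesel generator fails, Outboard fuel pump malfunctions, Reserve static switch malfunctions}.

9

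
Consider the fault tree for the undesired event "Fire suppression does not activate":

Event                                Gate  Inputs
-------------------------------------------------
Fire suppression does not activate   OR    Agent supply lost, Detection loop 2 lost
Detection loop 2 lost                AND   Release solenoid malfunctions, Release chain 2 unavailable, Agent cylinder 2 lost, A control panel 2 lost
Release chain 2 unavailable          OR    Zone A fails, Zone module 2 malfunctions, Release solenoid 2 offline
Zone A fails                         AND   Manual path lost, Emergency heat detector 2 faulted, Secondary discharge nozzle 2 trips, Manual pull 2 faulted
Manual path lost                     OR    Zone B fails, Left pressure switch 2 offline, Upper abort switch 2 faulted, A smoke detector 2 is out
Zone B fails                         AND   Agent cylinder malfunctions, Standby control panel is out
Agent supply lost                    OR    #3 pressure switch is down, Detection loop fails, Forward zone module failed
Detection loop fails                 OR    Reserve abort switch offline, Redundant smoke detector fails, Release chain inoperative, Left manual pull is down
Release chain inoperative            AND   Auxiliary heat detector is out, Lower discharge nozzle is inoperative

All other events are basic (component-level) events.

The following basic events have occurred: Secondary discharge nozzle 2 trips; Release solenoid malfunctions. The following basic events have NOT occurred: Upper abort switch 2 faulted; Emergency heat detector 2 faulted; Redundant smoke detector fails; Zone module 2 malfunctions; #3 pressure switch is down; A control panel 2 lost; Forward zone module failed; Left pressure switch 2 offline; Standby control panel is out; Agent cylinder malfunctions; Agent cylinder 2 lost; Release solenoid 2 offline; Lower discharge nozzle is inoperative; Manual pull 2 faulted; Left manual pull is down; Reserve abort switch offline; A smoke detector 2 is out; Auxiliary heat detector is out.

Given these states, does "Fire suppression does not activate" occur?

No

Release chain inoperative [AND]: Auxiliary heat detector is out=not, Lower discharge nozzle is inoperative=not → not all inputs occur → does not occur.
Detection loop fails [OR]: Reserve abort switch offline=not, Redundant smoke detector fails=not, Release chain inoperative=not, Left manual pull is down=not → no input occurs → does not occur.
Agent supply lost [OR]: #3 pressure switch is down=not, Detection loop fails=not, Forward zone module failed=not → no input occurs → does not occur.
Zone B fails [AND]: Agent cylinder malfunctions=not, Standby control panel is out=not → not all inputs occur → does not occur.
Manual path lost [OR]: Zone B fails=not, Left pressure switch 2 offline=not, Upper abort switch 2 faulted=not, A smoke detector 2 is out=not → no input occurs → does not occur.
Zone A fails [AND]: Manual path lost=not, Emergency heat detector 2 faulted=not, Secondary discharge nozzle 2 trips=occurs, Manual pull 2 faulted=not → not all inputs occur → does not occur.
Release chain 2 unavailable [OR]: Zone A fails=not, Zone module 2 malfunctions=not, Release solenoid 2 offline=not → no input occurs → does not occur.
Detection loop 2 lost [AND]: Release solenoid malfunctions=occurs, Release chain 2 unavailable=not, Agent cylinder 2 lost=not, A control panel 2 lost=not → not all inputs occur → does not occur.
Fire suppression does not activate [OR]: Agent supply lost=not, Detection loop 2 lost=not → no input occurs → does not occur.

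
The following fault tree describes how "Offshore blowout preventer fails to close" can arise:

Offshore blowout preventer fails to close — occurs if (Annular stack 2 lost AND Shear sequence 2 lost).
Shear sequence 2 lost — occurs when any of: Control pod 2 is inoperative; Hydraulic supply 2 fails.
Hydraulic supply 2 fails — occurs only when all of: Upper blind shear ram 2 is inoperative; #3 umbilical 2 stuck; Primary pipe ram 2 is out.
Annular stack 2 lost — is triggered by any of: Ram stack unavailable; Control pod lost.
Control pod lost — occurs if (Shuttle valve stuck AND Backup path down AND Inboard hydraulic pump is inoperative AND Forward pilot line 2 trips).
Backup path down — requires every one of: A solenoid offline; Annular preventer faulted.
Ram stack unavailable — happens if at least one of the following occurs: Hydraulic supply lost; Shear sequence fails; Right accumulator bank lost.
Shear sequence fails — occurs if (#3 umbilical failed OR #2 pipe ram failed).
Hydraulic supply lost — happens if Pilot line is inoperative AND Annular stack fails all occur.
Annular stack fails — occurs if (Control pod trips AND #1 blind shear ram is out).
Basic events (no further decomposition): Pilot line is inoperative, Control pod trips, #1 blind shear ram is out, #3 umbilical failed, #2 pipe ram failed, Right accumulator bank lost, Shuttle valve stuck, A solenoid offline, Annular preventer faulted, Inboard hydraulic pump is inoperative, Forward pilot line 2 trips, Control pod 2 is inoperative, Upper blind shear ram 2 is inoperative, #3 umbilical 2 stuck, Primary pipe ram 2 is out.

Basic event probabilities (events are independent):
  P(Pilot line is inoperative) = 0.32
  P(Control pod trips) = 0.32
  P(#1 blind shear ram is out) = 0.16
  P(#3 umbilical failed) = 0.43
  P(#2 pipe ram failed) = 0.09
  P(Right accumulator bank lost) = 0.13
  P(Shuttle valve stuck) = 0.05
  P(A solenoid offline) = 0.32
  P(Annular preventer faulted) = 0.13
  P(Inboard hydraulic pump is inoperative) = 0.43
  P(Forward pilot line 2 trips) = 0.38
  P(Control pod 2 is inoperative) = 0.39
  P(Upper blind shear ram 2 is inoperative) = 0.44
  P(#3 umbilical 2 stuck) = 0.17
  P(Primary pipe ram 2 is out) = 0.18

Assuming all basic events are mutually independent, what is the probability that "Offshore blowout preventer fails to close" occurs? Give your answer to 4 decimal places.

0.2215

P(Annular stack fails) [AND] = 0.32 × 0.16 = 0.051200
P(Hydraulic supply lost) [AND] = 0.32 × 0.051200 = 0.016384
P(Shear sequence fails) [OR] = 1 − (1−0.43) × (1−0.09) = 0.481300
P(Ram stack unavailable) [OR] = 1 − (1−0.016384) × (1−0.481300) × (1−0.13) = 0.556125
P(Backup path down) [AND] = 0.32 × 0.13 = 0.041600
P(Control pod lost) [AND] = 0.05 × 0.041600 × 0.43 × 0.38 = 0.000340
P(Annular stack 2 lost) [OR] = 1 − (1−0.556125) × (1−0.000340) = 0.556276
P(Hydraulic supply 2 fails) [AND] = 0.44 × 0.17 × 0.18 = 0.013464
P(Shear sequence 2 lost) [OR] = 1 − (1−0.39) × (1−0.013464) = 0.398213
P(Offshore blowout preventer fails to close) [AND] = 0.556276 × 0.398213 = 0.221516
Rounded to 4 decimal places: P(Offshore blowout preventer fails to close) ≈ 0.2215.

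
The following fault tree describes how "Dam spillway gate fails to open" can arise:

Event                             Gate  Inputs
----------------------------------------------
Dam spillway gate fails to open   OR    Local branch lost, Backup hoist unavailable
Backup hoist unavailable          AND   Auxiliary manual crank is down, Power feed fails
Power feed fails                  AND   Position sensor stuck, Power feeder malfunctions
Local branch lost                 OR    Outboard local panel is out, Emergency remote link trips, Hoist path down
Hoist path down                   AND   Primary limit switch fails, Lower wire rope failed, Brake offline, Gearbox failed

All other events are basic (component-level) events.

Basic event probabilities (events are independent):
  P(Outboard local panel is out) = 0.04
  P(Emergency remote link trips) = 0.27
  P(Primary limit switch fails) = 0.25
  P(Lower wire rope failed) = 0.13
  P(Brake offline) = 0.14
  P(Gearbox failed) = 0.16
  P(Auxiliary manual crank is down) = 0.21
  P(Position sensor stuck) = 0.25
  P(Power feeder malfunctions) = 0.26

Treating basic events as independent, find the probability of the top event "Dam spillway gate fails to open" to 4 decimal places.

0.3093

P(Hoist path down) [AND] = 0.25 × 0.13 × 0.14 × 0.16 = 0.000728
P(Local branch lost) [OR] = 1 − (1−0.04) × (1−0.27) × (1−0.000728) = 0.299710
P(Power feed fails) [AND] = 0.25 × 0.26 = 0.065000
P(Backup hoist unavailable) [AND] = 0.21 × 0.065000 = 0.013650
P(Dam spillway gate fails to open) [OR] = 1 − (1−0.299710) × (1−0.013650) = 0.309269
Rounded to 4 decimal places: P(Dam spillway gate fails to open) ≈ 0.3093.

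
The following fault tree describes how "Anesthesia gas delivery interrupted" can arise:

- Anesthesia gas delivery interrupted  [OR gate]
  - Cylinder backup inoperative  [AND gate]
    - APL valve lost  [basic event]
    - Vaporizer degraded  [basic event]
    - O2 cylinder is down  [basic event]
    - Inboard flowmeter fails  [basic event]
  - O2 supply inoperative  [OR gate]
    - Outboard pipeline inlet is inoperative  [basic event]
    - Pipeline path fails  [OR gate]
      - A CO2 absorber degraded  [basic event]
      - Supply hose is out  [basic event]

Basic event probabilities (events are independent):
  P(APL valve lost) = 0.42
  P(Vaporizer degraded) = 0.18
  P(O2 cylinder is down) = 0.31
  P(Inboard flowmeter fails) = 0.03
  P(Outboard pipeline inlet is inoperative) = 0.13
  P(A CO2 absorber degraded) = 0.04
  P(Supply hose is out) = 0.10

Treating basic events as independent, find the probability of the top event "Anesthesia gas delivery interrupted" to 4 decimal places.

P(Cylinder backup inoperative) [AND] = 0.42 × 0.18 × 0.31 × 0.03 = 0.000703
P(Pipeline path fails) [OR] = 1 − (1−0.04) × (1−0.10) = 0.136000
P(O2 supply inoperative) [OR] = 1 − (1−0.13) × (1−0.136000) = 0.248320
P(Anesthesia gas delivery interrupted) [OR] = 1 − (1−0.000703) × (1−0.248320) = 0.248848
Rounded to 4 decimal places: P(Anesthesia gas delivery interrupted) ≈ 0.2488.

0.2488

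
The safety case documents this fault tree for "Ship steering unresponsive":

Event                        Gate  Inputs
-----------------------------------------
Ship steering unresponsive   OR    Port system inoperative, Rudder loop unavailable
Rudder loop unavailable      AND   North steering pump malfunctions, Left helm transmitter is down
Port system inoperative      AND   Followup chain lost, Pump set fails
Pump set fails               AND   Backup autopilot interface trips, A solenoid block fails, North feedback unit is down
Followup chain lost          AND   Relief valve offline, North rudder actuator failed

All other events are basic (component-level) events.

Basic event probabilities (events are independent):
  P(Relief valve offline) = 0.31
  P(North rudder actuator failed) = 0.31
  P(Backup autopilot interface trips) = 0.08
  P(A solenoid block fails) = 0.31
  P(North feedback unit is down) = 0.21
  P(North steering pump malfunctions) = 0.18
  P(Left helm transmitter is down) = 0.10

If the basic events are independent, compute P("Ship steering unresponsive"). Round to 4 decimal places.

0.0185

P(Followup chain lost) [AND] = 0.31 × 0.31 = 0.096100
P(Pump set fails) [AND] = 0.08 × 0.31 × 0.21 = 0.005208
P(Port system inoperative) [AND] = 0.096100 × 0.005208 = 0.000500
P(Rudder loop unavailable) [AND] = 0.18 × 0.10 = 0.018000
P(Ship steering unresponsive) [OR] = 1 − (1−0.000500) × (1−0.018000) = 0.018491
Rounded to 4 decimal places: P(Ship steering unresponsive) ≈ 0.0185.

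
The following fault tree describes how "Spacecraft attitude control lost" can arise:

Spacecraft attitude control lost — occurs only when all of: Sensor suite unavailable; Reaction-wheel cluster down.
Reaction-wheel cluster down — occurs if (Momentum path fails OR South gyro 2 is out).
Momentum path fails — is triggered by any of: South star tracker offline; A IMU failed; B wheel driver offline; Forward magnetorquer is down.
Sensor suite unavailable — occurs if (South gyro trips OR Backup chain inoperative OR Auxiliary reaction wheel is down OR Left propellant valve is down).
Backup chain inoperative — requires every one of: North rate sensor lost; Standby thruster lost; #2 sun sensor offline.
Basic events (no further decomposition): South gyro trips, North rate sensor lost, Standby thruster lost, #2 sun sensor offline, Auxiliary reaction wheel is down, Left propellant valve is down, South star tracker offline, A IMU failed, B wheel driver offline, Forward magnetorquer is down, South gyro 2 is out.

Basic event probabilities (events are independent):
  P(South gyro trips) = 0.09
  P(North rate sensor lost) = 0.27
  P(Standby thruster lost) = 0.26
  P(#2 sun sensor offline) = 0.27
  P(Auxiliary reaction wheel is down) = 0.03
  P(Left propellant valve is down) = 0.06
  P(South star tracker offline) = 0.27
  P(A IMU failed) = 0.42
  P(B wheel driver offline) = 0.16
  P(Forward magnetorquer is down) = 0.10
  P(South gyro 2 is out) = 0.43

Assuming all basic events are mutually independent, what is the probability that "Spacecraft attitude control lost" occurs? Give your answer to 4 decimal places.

P(Backup chain inoperative) [AND] = 0.27 × 0.26 × 0.27 = 0.018954
P(Sensor suite unavailable) [OR] = 1 − (1−0.09) × (1−0.018954) × (1−0.03) × (1−0.06) = 0.185989
P(Momentum path fails) [OR] = 1 − (1−0.27) × (1−0.42) × (1−0.16) × (1−0.10) = 0.679910
P(Reaction-wheel cluster down) [OR] = 1 − (1−0.679910) × (1−0.43) = 0.817549
P(Spacecraft attitude control lost) [AND] = 0.185989 × 0.817549 = 0.152055
Rounded to 4 decimal places: P(Spacecraft attitude control lost) ≈ 0.1521.

0.1521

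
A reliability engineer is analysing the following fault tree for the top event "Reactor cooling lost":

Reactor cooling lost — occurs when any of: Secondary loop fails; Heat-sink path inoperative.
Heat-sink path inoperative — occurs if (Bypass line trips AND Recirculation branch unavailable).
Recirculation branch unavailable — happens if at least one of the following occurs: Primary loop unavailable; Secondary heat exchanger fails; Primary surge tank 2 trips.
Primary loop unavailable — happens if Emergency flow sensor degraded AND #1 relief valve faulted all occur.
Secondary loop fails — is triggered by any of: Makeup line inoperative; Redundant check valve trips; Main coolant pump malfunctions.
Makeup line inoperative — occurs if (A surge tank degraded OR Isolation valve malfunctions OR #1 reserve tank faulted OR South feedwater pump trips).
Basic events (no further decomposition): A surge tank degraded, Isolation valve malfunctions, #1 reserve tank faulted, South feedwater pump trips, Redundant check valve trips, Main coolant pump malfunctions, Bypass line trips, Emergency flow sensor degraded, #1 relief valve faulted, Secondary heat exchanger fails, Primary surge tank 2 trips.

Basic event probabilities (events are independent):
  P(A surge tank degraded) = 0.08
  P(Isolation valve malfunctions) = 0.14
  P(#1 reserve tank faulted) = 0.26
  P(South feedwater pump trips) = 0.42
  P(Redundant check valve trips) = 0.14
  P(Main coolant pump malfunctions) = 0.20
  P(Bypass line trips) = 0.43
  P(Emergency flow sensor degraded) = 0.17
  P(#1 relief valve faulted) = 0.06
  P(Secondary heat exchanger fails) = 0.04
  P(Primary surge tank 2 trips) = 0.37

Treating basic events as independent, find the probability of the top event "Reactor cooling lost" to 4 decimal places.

P(Makeup line inoperative) [OR] = 1 − (1−0.08) × (1−0.14) × (1−0.26) × (1−0.42) = 0.660417
P(Secondary loop fails) [OR] = 1 − (1−0.660417) × (1−0.14) × (1−0.20) = 0.766367
P(Primary loop unavailable) [AND] = 0.17 × 0.06 = 0.010200
P(Recirculation branch unavailable) [OR] = 1 − (1−0.010200) × (1−0.04) × (1−0.37) = 0.401369
P(Heat-sink path inoperative) [AND] = 0.43 × 0.401369 = 0.172589
P(Reactor cooling lost) [OR] = 1 − (1−0.766367) × (1−0.172589) = 0.806689
Rounded to 4 decimal places: P(Reactor cooling lost) ≈ 0.8067.

0.8067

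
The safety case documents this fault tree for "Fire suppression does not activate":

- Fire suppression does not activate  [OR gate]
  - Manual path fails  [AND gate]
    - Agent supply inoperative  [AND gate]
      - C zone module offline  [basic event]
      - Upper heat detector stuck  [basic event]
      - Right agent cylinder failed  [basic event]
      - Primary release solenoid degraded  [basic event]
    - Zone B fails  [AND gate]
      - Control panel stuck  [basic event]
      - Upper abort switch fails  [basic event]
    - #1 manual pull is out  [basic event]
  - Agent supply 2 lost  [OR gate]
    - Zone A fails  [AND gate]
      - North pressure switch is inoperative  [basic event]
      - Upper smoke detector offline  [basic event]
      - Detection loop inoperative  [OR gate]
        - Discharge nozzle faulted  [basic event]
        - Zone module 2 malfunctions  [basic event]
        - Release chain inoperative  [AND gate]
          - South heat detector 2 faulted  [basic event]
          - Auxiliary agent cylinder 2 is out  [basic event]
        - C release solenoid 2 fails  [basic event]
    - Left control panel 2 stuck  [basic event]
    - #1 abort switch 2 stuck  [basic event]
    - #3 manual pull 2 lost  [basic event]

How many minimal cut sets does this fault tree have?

8

Agent supply inoperative [AND]: one cut set from each child combined → 1 × 1 × 1 × 1 = 1 cut set(s).
Zone B fails [AND]: one cut set from each child combined → 1 × 1 = 1 cut set(s).
Manual path fails [AND]: one cut set from each child combined → 1 × 1 × 1 = 1 cut set(s).
Release chain inoperative [AND]: one cut set from each child combined → 1 × 1 = 1 cut set(s).
Detection loop inoperative [OR]: union of children's cut sets → 4 cut set(s).
Zone A fails [AND]: one cut set from each child combined → 1 × 1 × 4 = 4 cut set(s).
Agent supply 2 lost [OR]: union of children's cut sets → 7 cut set(s).
Fire suppression does not activate [OR]: union of children's cut sets → 8 cut set(s).
Minimal cut sets: {#1 manual pull is out, C zone module offline, Control panel stuck, Primary release solenoid degraded, Right agent cylinder failed, Upper abort switch fails, Upper heat detector stuck}; {Discharge nozzle faulted, North pressure switch is inoperative, Upper smoke detector offline}; {North pressure switch is inoperative, Upper smoke detector offline, Zone module 2 malfunctions}; {Auxiliary agent cylinder 2 is out, North pressure switch is inoperative, South heat detector 2 faulted, Upper smoke detector offline}; {C release solenoid 2 fails, North pressure switch is inoperative, Upper smoke detector offline}; {Left control panel 2 stuck}; {#1 abort switch 2 stuck}; {#3 manual pull 2 lost}.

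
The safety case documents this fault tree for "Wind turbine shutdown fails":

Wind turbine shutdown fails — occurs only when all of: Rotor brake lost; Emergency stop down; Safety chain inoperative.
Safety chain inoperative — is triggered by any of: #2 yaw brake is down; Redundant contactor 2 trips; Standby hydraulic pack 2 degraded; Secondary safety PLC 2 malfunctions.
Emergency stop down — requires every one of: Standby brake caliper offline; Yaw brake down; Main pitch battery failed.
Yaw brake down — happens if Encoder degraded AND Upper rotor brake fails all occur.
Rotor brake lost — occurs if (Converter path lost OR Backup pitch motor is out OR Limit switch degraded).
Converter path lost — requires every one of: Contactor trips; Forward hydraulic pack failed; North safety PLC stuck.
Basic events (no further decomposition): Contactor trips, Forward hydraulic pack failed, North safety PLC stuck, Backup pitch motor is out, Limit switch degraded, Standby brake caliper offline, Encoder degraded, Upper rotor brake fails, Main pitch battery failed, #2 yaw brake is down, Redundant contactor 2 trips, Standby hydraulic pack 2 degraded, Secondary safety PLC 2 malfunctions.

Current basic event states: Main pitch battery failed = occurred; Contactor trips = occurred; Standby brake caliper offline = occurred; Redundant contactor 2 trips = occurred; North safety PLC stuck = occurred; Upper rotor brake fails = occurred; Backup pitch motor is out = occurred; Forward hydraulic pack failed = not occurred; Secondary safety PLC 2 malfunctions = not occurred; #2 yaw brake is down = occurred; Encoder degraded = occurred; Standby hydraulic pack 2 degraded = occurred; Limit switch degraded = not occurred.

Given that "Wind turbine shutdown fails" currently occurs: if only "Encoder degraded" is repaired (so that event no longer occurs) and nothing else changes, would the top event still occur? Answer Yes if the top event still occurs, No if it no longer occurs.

Counterfactual: set "Encoder degraded" to not occurred.
Converter path lost [AND]: Contactor trips=occurs, Forward hydraulic pack failed=not, North safety PLC stuck=occurs → not all inputs occur → does not occur.
Rotor brake lost [OR]: Converter path lost=not, Backup pitch motor is out=occurs, Limit switch degraded=not → at least one input occurs → occurs.
Yaw brake down [AND]: Encoder degraded=not, Upper rotor brake fails=occurs → not all inputs occur → does not occur.
Emergency stop down [AND]: Standby brake caliper offline=occurs, Yaw brake down=not, Main pitch battery failed=occurs → not all inputs occur → does not occur.
Safety chain inoperative [OR]: #2 yaw brake is down=occurs, Redundant contactor 2 trips=occurs, Standby hydraulic pack 2 degraded=occurs, Secondary safety PLC 2 malfunctions=not → at least one input occurs → occurs.
Wind turbine shutdown fails [AND]: Rotor brake lost=occurs, Emergency stop down=not, Safety chain inoperative=occurs → not all inputs occur → does not occur.

No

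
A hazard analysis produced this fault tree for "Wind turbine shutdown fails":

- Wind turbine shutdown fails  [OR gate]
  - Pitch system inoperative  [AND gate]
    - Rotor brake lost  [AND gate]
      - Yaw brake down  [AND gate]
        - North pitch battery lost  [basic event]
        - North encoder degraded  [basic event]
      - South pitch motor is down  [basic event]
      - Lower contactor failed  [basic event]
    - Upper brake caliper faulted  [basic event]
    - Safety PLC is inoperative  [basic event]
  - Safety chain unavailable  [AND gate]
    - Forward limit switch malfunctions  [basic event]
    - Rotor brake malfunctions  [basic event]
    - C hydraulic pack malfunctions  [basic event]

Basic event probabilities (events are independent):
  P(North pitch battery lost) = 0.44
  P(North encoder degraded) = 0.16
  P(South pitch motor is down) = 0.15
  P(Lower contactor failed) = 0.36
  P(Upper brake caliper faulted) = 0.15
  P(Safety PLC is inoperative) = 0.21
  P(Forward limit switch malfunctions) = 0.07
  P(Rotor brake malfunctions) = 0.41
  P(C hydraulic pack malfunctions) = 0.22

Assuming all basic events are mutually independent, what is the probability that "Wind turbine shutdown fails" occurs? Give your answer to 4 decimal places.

0.0064

P(Yaw brake down) [AND] = 0.44 × 0.16 = 0.070400
P(Rotor brake lost) [AND] = 0.070400 × 0.15 × 0.36 = 0.003802
P(Pitch system inoperative) [AND] = 0.003802 × 0.15 × 0.21 = 0.000120
P(Safety chain unavailable) [AND] = 0.07 × 0.41 × 0.22 = 0.006314
P(Wind turbine shutdown fails) [OR] = 1 − (1−0.000120) × (1−0.006314) = 0.006433
Rounded to 4 decimal places: P(Wind turbine shutdown fails) ≈ 0.0064.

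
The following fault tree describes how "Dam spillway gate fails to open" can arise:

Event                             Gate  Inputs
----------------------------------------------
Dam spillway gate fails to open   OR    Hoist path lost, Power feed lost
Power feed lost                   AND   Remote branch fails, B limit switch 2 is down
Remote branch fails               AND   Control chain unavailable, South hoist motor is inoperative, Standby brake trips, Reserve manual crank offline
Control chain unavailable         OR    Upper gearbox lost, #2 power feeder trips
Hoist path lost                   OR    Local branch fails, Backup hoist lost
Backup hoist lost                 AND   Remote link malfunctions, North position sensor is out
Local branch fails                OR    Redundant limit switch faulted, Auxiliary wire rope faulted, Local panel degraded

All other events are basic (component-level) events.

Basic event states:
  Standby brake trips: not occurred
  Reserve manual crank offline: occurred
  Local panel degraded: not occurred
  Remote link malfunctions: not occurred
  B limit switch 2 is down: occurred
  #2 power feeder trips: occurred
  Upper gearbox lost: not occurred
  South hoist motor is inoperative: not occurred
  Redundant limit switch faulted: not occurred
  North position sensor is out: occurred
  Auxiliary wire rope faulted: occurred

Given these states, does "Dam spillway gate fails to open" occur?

Local branch fails [OR]: Redundant limit switch faulted=not, Auxiliary wire rope faulted=occurs, Local panel degraded=not → at least one input occurs → occurs.
Backup hoist lost [AND]: Remote link malfunctions=not, North position sensor is out=occurs → not all inputs occur → does not occur.
Hoist path lost [OR]: Local branch fails=occurs, Backup hoist lost=not → at least one input occurs → occurs.
Control chain unavailable [OR]: Upper gearbox lost=not, #2 power feeder trips=occurs → at least one input occurs → occurs.
Remote branch fails [AND]: Control chain unavailable=occurs, South hoist motor is inoperative=not, Standby brake trips=not, Reserve manual crank offline=occurs → not all inputs occur → does not occur.
Power feed lost [AND]: Remote branch fails=not, B limit switch 2 is down=occurs → not all inputs occur → does not occur.
Dam spillway gate fails to open [OR]: Hoist path lost=occurs, Power feed lost=not → at least one input occurs → occurs.

Yes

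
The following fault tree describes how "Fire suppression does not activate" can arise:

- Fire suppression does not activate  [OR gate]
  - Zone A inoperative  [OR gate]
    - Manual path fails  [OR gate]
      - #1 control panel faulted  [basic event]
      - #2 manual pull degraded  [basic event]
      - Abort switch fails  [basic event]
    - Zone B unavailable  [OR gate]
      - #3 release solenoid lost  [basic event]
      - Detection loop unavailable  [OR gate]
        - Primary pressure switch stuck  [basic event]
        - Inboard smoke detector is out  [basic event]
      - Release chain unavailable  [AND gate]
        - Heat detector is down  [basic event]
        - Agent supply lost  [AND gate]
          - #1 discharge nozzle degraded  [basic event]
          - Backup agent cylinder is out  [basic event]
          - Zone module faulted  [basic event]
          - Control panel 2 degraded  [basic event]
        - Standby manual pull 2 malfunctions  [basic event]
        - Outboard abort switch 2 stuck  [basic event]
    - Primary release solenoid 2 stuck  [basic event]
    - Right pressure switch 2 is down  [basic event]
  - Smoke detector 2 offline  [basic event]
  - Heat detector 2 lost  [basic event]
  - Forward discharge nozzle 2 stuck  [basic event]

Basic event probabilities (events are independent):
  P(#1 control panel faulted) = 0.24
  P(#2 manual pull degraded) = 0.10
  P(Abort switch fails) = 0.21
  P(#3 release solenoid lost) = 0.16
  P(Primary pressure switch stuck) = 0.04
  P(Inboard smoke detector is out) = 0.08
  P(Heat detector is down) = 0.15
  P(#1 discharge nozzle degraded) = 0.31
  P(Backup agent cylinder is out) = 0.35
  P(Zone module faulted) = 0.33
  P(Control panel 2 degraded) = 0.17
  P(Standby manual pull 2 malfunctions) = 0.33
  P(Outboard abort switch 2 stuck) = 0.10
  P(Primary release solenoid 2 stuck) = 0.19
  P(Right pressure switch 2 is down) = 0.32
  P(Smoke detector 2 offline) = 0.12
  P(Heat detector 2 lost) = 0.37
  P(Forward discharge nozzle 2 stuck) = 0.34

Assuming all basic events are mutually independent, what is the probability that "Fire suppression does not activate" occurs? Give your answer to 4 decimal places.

0.9192

P(Manual path fails) [OR] = 1 − (1−0.24) × (1−0.10) × (1−0.21) = 0.459640
P(Detection loop unavailable) [OR] = 1 − (1−0.04) × (1−0.08) = 0.116800
P(Agent supply lost) [AND] = 0.31 × 0.35 × 0.33 × 0.17 = 0.006087
P(Release chain unavailable) [AND] = 0.15 × 0.006087 × 0.33 × 0.10 = 0.000030
P(Zone B unavailable) [OR] = 1 − (1−0.16) × (1−0.116800) × (1−0.000030) = 0.258134
P(Zone A inoperative) [OR] = 1 − (1−0.459640) × (1−0.258134) × (1−0.19) × (1−0.32) = 0.779198
P(Fire suppression does not activate) [OR] = 1 − (1−0.779198) × (1−0.12) × (1−0.37) × (1−0.34) = 0.919208
Rounded to 4 decimal places: P(Fire suppression does not activate) ≈ 0.9192.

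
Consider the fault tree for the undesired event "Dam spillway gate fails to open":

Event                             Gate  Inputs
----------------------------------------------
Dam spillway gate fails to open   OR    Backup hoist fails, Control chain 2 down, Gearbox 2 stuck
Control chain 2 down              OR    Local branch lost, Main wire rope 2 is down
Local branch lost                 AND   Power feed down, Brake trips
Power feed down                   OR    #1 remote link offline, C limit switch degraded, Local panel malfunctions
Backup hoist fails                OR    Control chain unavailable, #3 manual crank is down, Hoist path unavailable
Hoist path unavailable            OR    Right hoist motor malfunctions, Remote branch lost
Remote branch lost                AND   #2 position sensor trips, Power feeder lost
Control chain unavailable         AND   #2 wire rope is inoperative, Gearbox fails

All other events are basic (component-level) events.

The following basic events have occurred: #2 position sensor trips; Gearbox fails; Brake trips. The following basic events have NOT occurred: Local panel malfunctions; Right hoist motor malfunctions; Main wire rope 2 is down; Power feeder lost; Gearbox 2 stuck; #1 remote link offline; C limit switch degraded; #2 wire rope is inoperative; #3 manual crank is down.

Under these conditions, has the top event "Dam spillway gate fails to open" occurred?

No

Control chain unavailable [AND]: #2 wire rope is inoperative=not, Gearbox fails=occurs → not all inputs occur → does not occur.
Remote branch lost [AND]: #2 position sensor trips=occurs, Power feeder lost=not → not all inputs occur → does not occur.
Hoist path unavailable [OR]: Right hoist motor malfunctions=not, Remote branch lost=not → no input occurs → does not occur.
Backup hoist fails [OR]: Control chain unavailable=not, #3 manual crank is down=not, Hoist path unavailable=not → no input occurs → does not occur.
Power feed down [OR]: #1 remote link offline=not, C limit switch degraded=not, Local panel malfunctions=not → no input occurs → does not occur.
Local branch lost [AND]: Power feed down=not, Brake trips=occurs → not all inputs occur → does not occur.
Control chain 2 down [OR]: Local branch lost=not, Main wire rope 2 is down=not → no input occurs → does not occur.
Dam spillway gate fails to open [OR]: Backup hoist fails=not, Control chain 2 down=not, Gearbox 2 stuck=not → no input occurs → does not occur.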